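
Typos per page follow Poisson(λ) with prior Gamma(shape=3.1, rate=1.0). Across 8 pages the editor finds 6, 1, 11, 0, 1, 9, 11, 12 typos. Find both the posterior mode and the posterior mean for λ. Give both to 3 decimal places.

Σ counts = 51. Posterior: Gamma(shape = 3.1+51 = 54.1, rate = 1.0+8 = 9.0).
Mode = (α−1)/β = 53.1/9.0 = 5.900.
Mean = α/β = 54.1/9.0 = 6.011.

posterior mode = 5.900, posterior mean = 6.011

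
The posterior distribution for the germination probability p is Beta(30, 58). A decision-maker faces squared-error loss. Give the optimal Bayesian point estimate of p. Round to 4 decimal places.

Mode = (30−1)/(30+58−2) = 29/86 = 0.3372.
Mean = 30/(30+58) = 30/88 = 0.3409.
Squared-error loss ⇒ the optimal estimator is the posterior mean.

0.3409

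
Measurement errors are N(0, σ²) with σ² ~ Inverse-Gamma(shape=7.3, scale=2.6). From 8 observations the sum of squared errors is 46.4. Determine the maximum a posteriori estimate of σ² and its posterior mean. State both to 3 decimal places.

Posterior: Inverse-Gamma(shape = 7.3+8/2 = 11.3, scale = 2.6+46.4/2 = 25.8).
Mode = β/(α+1) = 25.8/12.3 = 2.098.
Mean = β/(α−1) = 25.8/10.3 = 2.505.
The mean is pulled above the mode by the posterior's right skew.

MAP = 2.098; posterior mean = 2.505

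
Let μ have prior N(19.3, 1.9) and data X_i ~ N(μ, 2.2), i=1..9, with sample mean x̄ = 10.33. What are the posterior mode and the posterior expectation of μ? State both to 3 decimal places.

posterior mode = 11.352, posterior expectation = 11.352

Posterior for μ is Normal. Precision-weighted mean: (1/1.9·19.3 + 9/2.2·10.33) / (1/1.9 + 9/2.2) = 11.352.
A Normal posterior is symmetric, so mode = mean.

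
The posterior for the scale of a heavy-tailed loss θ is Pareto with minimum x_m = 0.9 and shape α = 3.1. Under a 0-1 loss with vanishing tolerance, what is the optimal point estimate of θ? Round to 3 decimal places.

0.900

The Pareto density is strictly decreasing on [x_m, ∞), so the mode is x_m = 0.900.
Mean = α·x_m/(α−1) = 3.1·0.9/2.1 = 1.329.
This is the posterior mode — the MAP estimate.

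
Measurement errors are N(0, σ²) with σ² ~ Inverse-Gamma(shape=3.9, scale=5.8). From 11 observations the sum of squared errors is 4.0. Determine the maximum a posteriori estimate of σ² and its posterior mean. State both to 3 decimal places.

MAP = 0.750, posterior mean = 0.929

Posterior: Inverse-Gamma(shape = 3.9+11/2 = 9.4, scale = 5.8+4.0/2 = 7.8).
Mode = β/(α+1) = 7.8/10.4 = 0.750.
Mean = β/(α−1) = 7.8/8.4 = 0.929.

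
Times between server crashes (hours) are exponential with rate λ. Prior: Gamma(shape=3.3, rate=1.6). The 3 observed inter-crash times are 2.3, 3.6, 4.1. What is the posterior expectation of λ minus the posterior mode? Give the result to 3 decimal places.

0.086

Σ times = 10.0. Posterior: Gamma(shape = 3.3+3 = 6.3, rate = 1.6+10.0 = 11.6).
Mode = (α−1)/β = 5.3/11.6 = 0.457.
Mean = α/β = 6.3/11.6 = 0.543.
Difference = 0.543 − 0.457 = 0.086.
The mean is pulled above the mode by the posterior's right skew.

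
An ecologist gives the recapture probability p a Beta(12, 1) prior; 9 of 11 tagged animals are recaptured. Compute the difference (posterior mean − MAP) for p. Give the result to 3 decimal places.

-0.034

Posterior: Beta(12+9, 1+2) = Beta(21, 3).
Mode = (21−1)/(21+3−2) = 20/22 = 0.909.
Mean = 21/(21+3) = 21/24 = 0.875.
Difference = 0.875 − 0.909 = -0.034.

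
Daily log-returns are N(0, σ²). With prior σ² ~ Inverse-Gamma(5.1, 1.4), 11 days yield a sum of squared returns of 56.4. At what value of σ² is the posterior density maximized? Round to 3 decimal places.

2.552

Posterior: Inverse-Gamma(shape = 5.1+11/2 = 10.6, scale = 1.4+56.4/2 = 29.6).
Mode = β/(α+1) = 29.6/11.6 = 2.552.
Mean = β/(α−1) = 29.6/9.6 = 3.083.
This is the posterior mode — the MAP estimate.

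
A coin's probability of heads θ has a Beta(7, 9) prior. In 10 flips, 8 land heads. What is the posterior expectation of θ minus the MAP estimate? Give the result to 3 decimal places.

-0.006

Posterior: Beta(7+8, 9+2) = Beta(15, 11).
Mode = (15−1)/(15+11−2) = 14/24 = 0.583.
Mean = 15/(15+11) = 15/26 = 0.577.
Difference = 0.577 − 0.583 = -0.006.
Left-skewed posterior ⇒ mean < mode.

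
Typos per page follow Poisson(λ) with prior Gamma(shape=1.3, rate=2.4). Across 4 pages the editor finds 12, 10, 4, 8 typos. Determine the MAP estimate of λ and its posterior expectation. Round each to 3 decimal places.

Σ counts = 34. Posterior: Gamma(shape = 1.3+34 = 35.3, rate = 2.4+4 = 6.4).
Mode = (α−1)/β = 34.3/6.4 = 5.359.
Mean = α/β = 35.3/6.4 = 5.516.

MAP: 5.359. Posterior mean: 5.516.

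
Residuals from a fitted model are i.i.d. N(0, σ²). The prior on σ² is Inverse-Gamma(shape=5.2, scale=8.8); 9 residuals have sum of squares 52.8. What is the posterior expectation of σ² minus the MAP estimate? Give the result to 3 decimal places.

Posterior: Inverse-Gamma(shape = 5.2+9/2 = 9.7, scale = 8.8+52.8/2 = 35.2).
Mode = β/(α+1) = 35.2/10.7 = 3.290.
Mean = β/(α−1) = 35.2/8.7 = 4.046.
Difference = 4.046 − 3.290 = 0.756.
The mean is pulled above the mode by the posterior's right skew.

0.756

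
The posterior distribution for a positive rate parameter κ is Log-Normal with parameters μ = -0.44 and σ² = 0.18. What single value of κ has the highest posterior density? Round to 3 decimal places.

Mode = exp(μ − σ²) = exp(-0.62) = 0.538.
Mean = exp(μ + σ²/2) = exp(-0.350) = 0.705.
This is the posterior mode — the MAP estimate.

0.538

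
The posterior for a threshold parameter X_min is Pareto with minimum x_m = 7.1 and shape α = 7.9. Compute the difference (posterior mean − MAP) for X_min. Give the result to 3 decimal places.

The Pareto density is strictly decreasing on [x_m, ∞), so the mode is x_m = 7.100.
Mean = α·x_m/(α−1) = 7.9·7.1/6.9 = 8.129.
Difference = 8.129 − 7.100 = 1.029.

1.029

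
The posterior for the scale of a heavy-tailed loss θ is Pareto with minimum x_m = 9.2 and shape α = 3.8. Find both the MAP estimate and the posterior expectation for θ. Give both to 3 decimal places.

The Pareto density is strictly decreasing on [x_m, ∞), so the mode is x_m = 9.200.
Mean = α·x_m/(α−1) = 3.8·9.2/2.8 = 12.486.
Mean > mode: the posterior has a right tail.

MAP = 9.200, posterior mean = 12.486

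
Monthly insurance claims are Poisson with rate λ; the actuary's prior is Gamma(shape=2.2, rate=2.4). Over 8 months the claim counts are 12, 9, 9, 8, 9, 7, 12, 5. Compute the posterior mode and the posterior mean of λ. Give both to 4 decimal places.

MAP: 6.9423. Posterior mean: 7.0385.

Σ counts = 71. Posterior: Gamma(shape = 2.2+71 = 73.2, rate = 2.4+8 = 10.4).
Mode = (α−1)/β = 72.2/10.4 = 6.9423.
Mean = α/β = 73.2/10.4 = 7.0385.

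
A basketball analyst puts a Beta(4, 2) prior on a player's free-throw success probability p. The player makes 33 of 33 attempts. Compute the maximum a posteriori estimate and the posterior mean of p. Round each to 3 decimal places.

maximum a posteriori estimate = 0.973, posterior mean = 0.949

Posterior: Beta(4+33, 2+0) = Beta(37, 2).
Mode = (37−1)/(37+2−2) = 36/37 = 0.973.
Mean = 37/(37+2) = 37/39 = 0.949.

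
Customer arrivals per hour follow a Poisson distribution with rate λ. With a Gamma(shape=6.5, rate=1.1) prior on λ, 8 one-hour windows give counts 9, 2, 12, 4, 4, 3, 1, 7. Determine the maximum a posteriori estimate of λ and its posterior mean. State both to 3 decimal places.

Σ counts = 42. Posterior: Gamma(shape = 6.5+42 = 48.5, rate = 1.1+8 = 9.1).
Mode = (α−1)/β = 47.5/9.1 = 5.220.
Mean = α/β = 48.5/9.1 = 5.330.

MAP = 5.220; posterior mean = 5.330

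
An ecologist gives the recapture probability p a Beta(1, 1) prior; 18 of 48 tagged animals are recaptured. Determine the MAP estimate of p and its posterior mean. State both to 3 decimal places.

MAP = 0.375, posterior mean = 0.380

Posterior: Beta(1+18, 1+30) = Beta(19, 31).
Mode = (19−1)/(19+31−2) = 18/48 = 0.375.
With a flat prior the MAP equals the MLE, 18/48.
Mean = 19/(19+31) = 19/50 = 0.380.
The mean is pulled above the mode by the posterior's right skew.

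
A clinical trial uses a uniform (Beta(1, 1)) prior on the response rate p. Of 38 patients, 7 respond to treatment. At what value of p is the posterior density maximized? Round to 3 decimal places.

0.184

Posterior: Beta(1+7, 1+31) = Beta(8, 32).
Mode = (8−1)/(8+32−2) = 7/38 = 0.184.
With a flat prior the MAP equals the MLE, 7/38.
Mean = 8/(8+32) = 8/40 = 0.200.
This is the posterior mode — the MAP estimate.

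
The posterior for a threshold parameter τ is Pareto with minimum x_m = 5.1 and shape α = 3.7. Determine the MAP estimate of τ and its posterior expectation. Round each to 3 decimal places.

MAP = 5.100, posterior mean = 6.989

The Pareto density is strictly decreasing on [x_m, ∞), so the mode is x_m = 5.100.
Mean = α·x_m/(α−1) = 3.7·5.1/2.7 = 6.989.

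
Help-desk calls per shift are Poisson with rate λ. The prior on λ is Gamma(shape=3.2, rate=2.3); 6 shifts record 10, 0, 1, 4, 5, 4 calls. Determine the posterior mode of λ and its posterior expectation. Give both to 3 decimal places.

posterior mode = 3.157, posterior expectation = 3.277

Σ counts = 24. Posterior: Gamma(shape = 3.2+24 = 27.2, rate = 2.3+6 = 8.3).
Mode = (α−1)/β = 26.2/8.3 = 3.157.
Mean = α/β = 27.2/8.3 = 3.277.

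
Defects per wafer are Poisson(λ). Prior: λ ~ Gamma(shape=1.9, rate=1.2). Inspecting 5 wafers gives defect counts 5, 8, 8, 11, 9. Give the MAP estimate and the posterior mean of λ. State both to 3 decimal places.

MAP = 6.758; posterior mean = 6.919

Σ counts = 41. Posterior: Gamma(shape = 1.9+41 = 42.9, rate = 1.2+5 = 6.2).
Mode = (α−1)/β = 41.9/6.2 = 6.758.
Mean = α/β = 42.9/6.2 = 6.919.
Right-skewed posterior ⇒ mode < mean.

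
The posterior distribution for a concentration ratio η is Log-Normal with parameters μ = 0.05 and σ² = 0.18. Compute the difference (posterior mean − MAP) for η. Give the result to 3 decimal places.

Mode = exp(μ − σ²) = exp(-0.13) = 0.878.
Mean = exp(μ + σ²/2) = exp(0.140) = 1.150.
Difference = 1.150 − 0.878 = 0.272.
Right-skewed posterior ⇒ mode < mean.

0.272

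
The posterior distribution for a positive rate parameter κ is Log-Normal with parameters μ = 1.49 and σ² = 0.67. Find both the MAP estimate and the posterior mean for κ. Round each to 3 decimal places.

Mode = exp(μ − σ²) = exp(0.82) = 2.270.
Mean = exp(μ + σ²/2) = exp(1.825) = 6.203.

MAP: 2.270. Posterior mean: 6.203.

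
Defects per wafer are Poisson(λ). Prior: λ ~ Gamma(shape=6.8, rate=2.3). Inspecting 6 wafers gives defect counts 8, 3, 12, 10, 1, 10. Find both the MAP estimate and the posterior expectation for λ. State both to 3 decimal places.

Σ counts = 44. Posterior: Gamma(shape = 6.8+44 = 50.8, rate = 2.3+6 = 8.3).
Mode = (α−1)/β = 49.8/8.3 = 6.000.
Mean = α/β = 50.8/8.3 = 6.120.
Mean > mode: the posterior has a right tail.

MAP estimate = 6.000, posterior expectation = 6.120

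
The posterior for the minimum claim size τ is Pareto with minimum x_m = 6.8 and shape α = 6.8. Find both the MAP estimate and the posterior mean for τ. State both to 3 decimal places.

The Pareto density is strictly decreasing on [x_m, ∞), so the mode is x_m = 6.800.
Mean = α·x_m/(α−1) = 6.8·6.8/5.8 = 7.972.
Mean > mode: the posterior has a right tail.

MAP = 6.800, posterior mean = 7.972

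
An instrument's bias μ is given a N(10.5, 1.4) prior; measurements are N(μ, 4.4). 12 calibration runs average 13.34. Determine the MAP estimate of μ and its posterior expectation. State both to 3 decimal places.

μ_MAP = 12.751, E[μ|data] = 12.751

Posterior for μ is Normal. Precision-weighted mean: (1/1.4·10.5 + 12/4.4·13.34) / (1/1.4 + 12/4.4) = 12.751.
A Normal posterior is symmetric, so mode = mean.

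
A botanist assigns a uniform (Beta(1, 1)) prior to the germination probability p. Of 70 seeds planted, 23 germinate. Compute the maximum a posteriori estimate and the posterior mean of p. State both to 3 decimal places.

Posterior: Beta(1+23, 1+47) = Beta(24, 48).
Mode = (24−1)/(24+48−2) = 23/70 = 0.329.
With a flat prior the MAP equals the MLE, 23/70.
Mean = 24/(24+48) = 24/72 = 0.333.

MAP = 0.329, posterior mean = 0.333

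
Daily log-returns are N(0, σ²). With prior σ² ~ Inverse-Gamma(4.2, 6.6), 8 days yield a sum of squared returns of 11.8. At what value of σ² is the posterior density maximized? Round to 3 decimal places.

Posterior: Inverse-Gamma(shape = 4.2+8/2 = 8.2, scale = 6.6+11.8/2 = 12.5).
Mode = β/(α+1) = 12.5/9.2 = 1.359.
Mean = β/(α−1) = 12.5/7.2 = 1.736.
This is the posterior mode — the MAP estimate.

1.359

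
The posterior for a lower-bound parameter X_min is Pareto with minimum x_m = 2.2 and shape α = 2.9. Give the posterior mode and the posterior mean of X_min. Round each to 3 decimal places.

The Pareto density is strictly decreasing on [x_m, ∞), so the mode is x_m = 2.200.
Mean = α·x_m/(α−1) = 2.9·2.2/1.9 = 3.358.

X_min_MAP = 2.200, E[X_min|data] = 3.358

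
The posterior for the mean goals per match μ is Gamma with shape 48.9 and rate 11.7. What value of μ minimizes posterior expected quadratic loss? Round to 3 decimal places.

4.179

Mode = (α−1)/β = 47.9/11.7 = 4.094.
Mean = α/β = 48.9/11.7 = 4.179.
Quadratic loss ⇒ the optimal estimator is the posterior mean.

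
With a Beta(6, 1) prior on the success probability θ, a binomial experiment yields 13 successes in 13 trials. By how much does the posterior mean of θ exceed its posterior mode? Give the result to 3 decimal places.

Posterior: Beta(6+13, 1+0) = Beta(19, 1).
Since β = 1 ≤ 1 and α > 1, the Beta density is monotone increasing on [0,1]; the mode is at 1.
Mean = 19/(19+1) = 0.950.
Difference = 0.950 − 1.000 = -0.050.

-0.050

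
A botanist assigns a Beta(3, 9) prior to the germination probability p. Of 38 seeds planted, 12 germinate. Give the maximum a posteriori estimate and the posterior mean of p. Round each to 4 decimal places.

MAP = 0.2917, posterior mean = 0.3000

Posterior: Beta(3+12, 9+26) = Beta(15, 35).
Mode = (15−1)/(15+35−2) = 14/48 = 0.2917.
Mean = 15/(15+35) = 15/50 = 0.3000.
The posterior is right-skewed, so the mean exceeds the mode.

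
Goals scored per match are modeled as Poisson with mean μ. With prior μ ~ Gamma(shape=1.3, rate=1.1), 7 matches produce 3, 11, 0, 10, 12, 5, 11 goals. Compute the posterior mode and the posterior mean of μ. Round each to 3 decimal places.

MAP = 6.457, posterior mean = 6.580

Σ counts = 52. Posterior: Gamma(shape = 1.3+52 = 53.3, rate = 1.1+7 = 8.1).
Mode = (α−1)/β = 52.3/8.1 = 6.457.
Mean = α/β = 53.3/8.1 = 6.580.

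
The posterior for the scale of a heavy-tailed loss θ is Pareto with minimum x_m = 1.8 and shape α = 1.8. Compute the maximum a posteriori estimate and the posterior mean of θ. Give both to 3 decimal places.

θ_MAP = 1.800, E[θ|data] = 4.050

The Pareto density is strictly decreasing on [x_m, ∞), so the mode is x_m = 1.800.
Mean = α·x_m/(α−1) = 1.8·1.8/0.8 = 4.050.
Mean > mode: the posterior has a right tail.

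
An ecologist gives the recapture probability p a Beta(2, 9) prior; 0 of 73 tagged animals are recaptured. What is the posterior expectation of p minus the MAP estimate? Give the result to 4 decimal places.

Posterior: Beta(2+0, 9+73) = Beta(2, 82).
Mode = (2−1)/(2+82−2) = 1/82 = 0.0122.
Mean = 2/(2+82) = 2/84 = 0.0238.
Difference = 0.0238 − 0.0122 = 0.0116.

0.0116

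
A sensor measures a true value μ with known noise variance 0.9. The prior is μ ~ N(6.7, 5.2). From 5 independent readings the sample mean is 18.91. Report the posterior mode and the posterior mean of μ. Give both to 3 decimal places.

MAP = 18.501, posterior mean = 18.501

Posterior for μ is Normal. Precision-weighted mean: (1/5.2·6.7 + 5/0.9·18.91) / (1/5.2 + 5/0.9) = 18.501.
A Normal posterior is symmetric, so mode = mean.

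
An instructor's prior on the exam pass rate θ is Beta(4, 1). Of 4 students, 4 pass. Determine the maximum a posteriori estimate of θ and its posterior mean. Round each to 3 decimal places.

Posterior: Beta(4+4, 1+0) = Beta(8, 1).
Since β = 1 ≤ 1 and α > 1, the Beta density is monotone increasing on [0,1]; the mode is at 1.
Mean = 8/(8+1) = 0.889.
The mean is pulled below the mode by the posterior's left skew.

maximum a posteriori estimate = 1.000, posterior mean = 0.889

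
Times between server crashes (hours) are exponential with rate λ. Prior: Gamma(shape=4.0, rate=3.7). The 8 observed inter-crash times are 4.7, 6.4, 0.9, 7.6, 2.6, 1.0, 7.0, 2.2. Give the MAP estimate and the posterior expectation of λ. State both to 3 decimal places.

MAP = 0.305, posterior mean = 0.332

Σ times = 32.4. Posterior: Gamma(shape = 4.0+8 = 12.0, rate = 3.7+32.4 = 36.1).
Mode = (α−1)/β = 11.0/36.1 = 0.305.
Mean = α/β = 12.0/36.1 = 0.332.
The mean is pulled above the mode by the posterior's right skew.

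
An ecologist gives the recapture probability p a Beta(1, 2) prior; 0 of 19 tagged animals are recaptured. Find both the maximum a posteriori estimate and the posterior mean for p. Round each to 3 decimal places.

Posterior: Beta(1+0, 2+19) = Beta(1, 21).
Since α = 1 ≤ 1 and β > 1, the Beta density is monotone decreasing on [0,1]; the mode is at 0.
Mean = 1/(1+21) = 0.045.
Mean > mode: the posterior has a right tail.

p_MAP = 0.000, E[p|data] = 0.045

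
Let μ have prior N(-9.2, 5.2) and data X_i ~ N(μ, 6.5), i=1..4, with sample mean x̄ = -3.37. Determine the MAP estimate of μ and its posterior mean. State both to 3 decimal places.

μ_MAP = -4.758, E[μ|data] = -4.758

Posterior for μ is Normal. Precision-weighted mean: (1/5.2·-9.2 + 4/6.5·-3.37) / (1/5.2 + 4/6.5) = -4.758.
A Normal posterior is symmetric, so mode = mean.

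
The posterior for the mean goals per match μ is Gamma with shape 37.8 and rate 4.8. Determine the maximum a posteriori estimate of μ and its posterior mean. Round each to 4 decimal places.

Mode = (α−1)/β = 36.8/4.8 = 7.6667.
Mean = α/β = 37.8/4.8 = 7.8750.
The mean is pulled above the mode by the posterior's right skew.

MAP: 7.6667. Posterior mean: 7.8750.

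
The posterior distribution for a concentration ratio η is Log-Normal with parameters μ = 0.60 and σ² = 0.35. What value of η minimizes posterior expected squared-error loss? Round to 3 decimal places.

2.171

Mode = exp(μ − σ²) = exp(0.25) = 1.284.
Mean = exp(μ + σ²/2) = exp(0.775) = 2.171.
Squared-error loss ⇒ the optimal estimator is the posterior mean.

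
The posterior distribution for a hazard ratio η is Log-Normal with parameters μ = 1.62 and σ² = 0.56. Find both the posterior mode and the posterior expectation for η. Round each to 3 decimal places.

Mode = exp(μ − σ²) = exp(1.06) = 2.886.
Mean = exp(μ + σ²/2) = exp(1.900) = 6.686.
The posterior is right-skewed, so the mean exceeds the mode.

η_MAP = 2.886, E[η|data] = 6.686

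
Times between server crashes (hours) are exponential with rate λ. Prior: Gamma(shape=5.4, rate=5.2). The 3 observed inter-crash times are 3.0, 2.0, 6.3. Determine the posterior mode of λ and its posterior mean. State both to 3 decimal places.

Σ times = 11.3. Posterior: Gamma(shape = 5.4+3 = 8.4, rate = 5.2+11.3 = 16.5).
Mode = (α−1)/β = 7.4/16.5 = 0.448.
Mean = α/β = 8.4/16.5 = 0.509.

MAP = 0.448; posterior mean = 0.509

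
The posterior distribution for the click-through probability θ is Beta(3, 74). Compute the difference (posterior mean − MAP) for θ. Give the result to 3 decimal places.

Mode = (3−1)/(3+74−2) = 2/75 = 0.027.
Mean = 3/(3+74) = 3/77 = 0.039.
Difference = 0.039 − 0.027 = 0.012.

0.012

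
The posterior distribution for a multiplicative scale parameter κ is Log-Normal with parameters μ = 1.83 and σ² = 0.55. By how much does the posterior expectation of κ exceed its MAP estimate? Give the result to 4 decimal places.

4.6105

Mode = exp(μ − σ²) = exp(1.28) = 3.5966.
Mean = exp(μ + σ²/2) = exp(2.105) = 8.2071.
Difference = 8.2071 − 3.5966 = 4.6105.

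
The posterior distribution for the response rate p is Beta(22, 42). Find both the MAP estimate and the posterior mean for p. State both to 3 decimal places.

MAP: 0.339. Posterior mean: 0.344.

Mode = (22−1)/(22+42−2) = 21/62 = 0.339.
Mean = 22/(22+42) = 22/64 = 0.344.
The posterior is right-skewed, so the mean exceeds the mode.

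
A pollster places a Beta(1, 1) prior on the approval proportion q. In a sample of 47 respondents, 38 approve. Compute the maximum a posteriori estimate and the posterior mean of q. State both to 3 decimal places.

Posterior: Beta(1+38, 1+9) = Beta(39, 10).
Mode = (39−1)/(39+10−2) = 38/47 = 0.809.
With a flat prior the MAP equals the MLE, 38/47.
Mean = 39/(39+10) = 39/49 = 0.796.
The posterior is left-skewed, so the mode exceeds the mean.

maximum a posteriori estimate = 0.809, posterior mean = 0.796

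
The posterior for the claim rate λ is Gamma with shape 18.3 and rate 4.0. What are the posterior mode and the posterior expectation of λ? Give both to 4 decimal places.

λ_MAP = 4.3250, E[λ|data] = 4.5750

Mode = (α−1)/β = 17.3/4.0 = 4.3250.
Mean = α/β = 18.3/4.0 = 4.5750.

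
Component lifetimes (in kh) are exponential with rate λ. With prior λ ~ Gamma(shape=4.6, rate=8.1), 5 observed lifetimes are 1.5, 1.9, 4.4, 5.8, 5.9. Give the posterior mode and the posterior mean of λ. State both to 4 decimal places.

Σ times = 19.5. Posterior: Gamma(shape = 4.6+5 = 9.6, rate = 8.1+19.5 = 27.6).
Mode = (α−1)/β = 8.6/27.6 = 0.3116.
Mean = α/β = 9.6/27.6 = 0.3478.

λ_MAP = 0.3116, E[λ|data] = 0.3478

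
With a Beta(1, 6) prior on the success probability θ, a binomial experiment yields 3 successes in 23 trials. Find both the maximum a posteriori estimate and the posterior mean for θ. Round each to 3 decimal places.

Posterior: Beta(1+3, 6+20) = Beta(4, 26).
Mode = (4−1)/(4+26−2) = 3/28 = 0.107.
Mean = 4/(4+26) = 4/30 = 0.133.
The mean is pulled above the mode by the posterior's right skew.

θ_MAP = 0.107, E[θ|data] = 0.133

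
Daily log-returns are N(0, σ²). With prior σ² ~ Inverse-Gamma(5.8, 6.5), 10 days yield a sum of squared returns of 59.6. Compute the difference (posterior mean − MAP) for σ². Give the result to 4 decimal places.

Posterior: Inverse-Gamma(shape = 5.8+10/2 = 10.8, scale = 6.5+59.6/2 = 36.3).
Mode = β/(α+1) = 36.3/11.8 = 3.0763.
Mean = β/(α−1) = 36.3/9.8 = 3.7041.
Difference = 3.7041 − 3.0763 = 0.6278.
Mean > mode: the posterior has a right tail.

0.6278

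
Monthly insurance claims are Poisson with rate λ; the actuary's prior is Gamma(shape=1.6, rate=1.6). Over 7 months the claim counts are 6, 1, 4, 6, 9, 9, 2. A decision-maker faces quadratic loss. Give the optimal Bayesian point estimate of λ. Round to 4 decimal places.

Σ counts = 37. Posterior: Gamma(shape = 1.6+37 = 38.6, rate = 1.6+7 = 8.6).
Mode = (α−1)/β = 37.6/8.6 = 4.3721.
Mean = α/β = 38.6/8.6 = 4.4884.
Quadratic loss ⇒ the optimal estimator is the posterior mean.

4.4884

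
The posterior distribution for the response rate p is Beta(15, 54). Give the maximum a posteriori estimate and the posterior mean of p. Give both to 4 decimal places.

p_MAP = 0.2090, E[p|data] = 0.2174

Mode = (15−1)/(15+54−2) = 14/67 = 0.2090.
Mean = 15/(15+54) = 15/69 = 0.2174.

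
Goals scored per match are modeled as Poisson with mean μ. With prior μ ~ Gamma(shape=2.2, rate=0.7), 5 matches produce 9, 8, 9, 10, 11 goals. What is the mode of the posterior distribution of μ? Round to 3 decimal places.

8.456

Σ counts = 47. Posterior: Gamma(shape = 2.2+47 = 49.2, rate = 0.7+5 = 5.7).
Mode = (α−1)/β = 48.2/5.7 = 8.456.
Mean = α/β = 49.2/5.7 = 8.632.
This is the posterior mode — the MAP estimate.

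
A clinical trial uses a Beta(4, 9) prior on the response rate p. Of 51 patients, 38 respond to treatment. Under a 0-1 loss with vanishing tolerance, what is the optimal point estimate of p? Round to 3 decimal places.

0.661

Posterior: Beta(4+38, 9+13) = Beta(42, 22).
Mode = (42−1)/(42+22−2) = 41/62 = 0.661.
Mean = 42/(42+22) = 42/64 = 0.656.
This is the posterior mode — the MAP estimate.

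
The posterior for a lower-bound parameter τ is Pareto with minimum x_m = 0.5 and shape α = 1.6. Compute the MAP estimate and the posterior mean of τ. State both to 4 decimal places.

The Pareto density is strictly decreasing on [x_m, ∞), so the mode is x_m = 0.5000.
Mean = α·x_m/(α−1) = 1.6·0.5/0.6 = 1.3333.
Right-skewed posterior ⇒ mode < mean.

MAP: 0.5000. Posterior mean: 1.3333.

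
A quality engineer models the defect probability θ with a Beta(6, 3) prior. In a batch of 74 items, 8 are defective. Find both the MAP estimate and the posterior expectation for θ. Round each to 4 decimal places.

Posterior: Beta(6+8, 3+66) = Beta(14, 69).
Mode = (14−1)/(14+69−2) = 13/81 = 0.1605.
Mean = 14/(14+69) = 14/83 = 0.1687.

MAP estimate = 0.1605, posterior expectation = 0.1687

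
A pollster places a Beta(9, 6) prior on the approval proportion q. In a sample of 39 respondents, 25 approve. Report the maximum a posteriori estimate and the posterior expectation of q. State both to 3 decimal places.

MAP: 0.635. Posterior mean: 0.630.

Posterior: Beta(9+25, 6+14) = Beta(34, 20).
Mode = (34−1)/(34+20−2) = 33/52 = 0.635.
Mean = 34/(34+20) = 34/54 = 0.630.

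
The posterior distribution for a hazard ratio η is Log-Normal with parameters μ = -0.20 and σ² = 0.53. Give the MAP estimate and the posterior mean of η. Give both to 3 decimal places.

MAP = 0.482, posterior mean = 1.067

Mode = exp(μ − σ²) = exp(-0.73) = 0.482.
Mean = exp(μ + σ²/2) = exp(0.065) = 1.067.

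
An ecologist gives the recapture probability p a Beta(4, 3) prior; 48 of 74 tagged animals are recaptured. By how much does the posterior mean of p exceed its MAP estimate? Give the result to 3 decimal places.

-0.004

Posterior: Beta(4+48, 3+26) = Beta(52, 29).
Mode = (52−1)/(52+29−2) = 51/79 = 0.646.
Mean = 52/(52+29) = 52/81 = 0.642.
Difference = 0.642 − 0.646 = -0.004.
Left-skewed posterior ⇒ mean < mode.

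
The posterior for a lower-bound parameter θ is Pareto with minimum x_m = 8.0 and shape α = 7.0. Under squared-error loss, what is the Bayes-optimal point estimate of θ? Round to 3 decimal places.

The Pareto density is strictly decreasing on [x_m, ∞), so the mode is x_m = 8.000.
Mean = α·x_m/(α−1) = 7.0·8.0/6.0 = 9.333.
Squared-error loss ⇒ the optimal estimator is the posterior mean.

9.333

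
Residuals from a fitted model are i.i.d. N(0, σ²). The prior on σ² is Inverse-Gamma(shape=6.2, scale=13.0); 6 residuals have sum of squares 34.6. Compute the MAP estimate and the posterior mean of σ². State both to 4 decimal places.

MAP = 2.9706; posterior mean = 3.6951

Posterior: Inverse-Gamma(shape = 6.2+6/2 = 9.2, scale = 13.0+34.6/2 = 30.3).
Mode = β/(α+1) = 30.3/10.2 = 2.9706.
Mean = β/(α−1) = 30.3/8.2 = 3.6951.
The mean is pulled above the mode by the posterior's right skew.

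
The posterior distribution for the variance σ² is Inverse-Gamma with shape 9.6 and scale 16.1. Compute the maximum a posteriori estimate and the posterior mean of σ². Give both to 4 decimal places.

Mode = β/(α+1) = 16.1/10.6 = 1.5189.
Mean = β/(α−1) = 16.1/8.6 = 1.8721.
The posterior is right-skewed, so the mean exceeds the mode.

σ²_MAP = 1.5189, E[σ²|data] = 1.8721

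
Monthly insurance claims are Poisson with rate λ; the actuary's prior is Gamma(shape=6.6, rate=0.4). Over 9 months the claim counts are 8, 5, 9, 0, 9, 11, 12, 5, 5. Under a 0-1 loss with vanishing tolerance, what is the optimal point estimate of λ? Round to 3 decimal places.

Σ counts = 64. Posterior: Gamma(shape = 6.6+64 = 70.6, rate = 0.4+9 = 9.4).
Mode = (α−1)/β = 69.6/9.4 = 7.404.
Mean = α/β = 70.6/9.4 = 7.511.
This is the posterior mode — the MAP estimate.

7.404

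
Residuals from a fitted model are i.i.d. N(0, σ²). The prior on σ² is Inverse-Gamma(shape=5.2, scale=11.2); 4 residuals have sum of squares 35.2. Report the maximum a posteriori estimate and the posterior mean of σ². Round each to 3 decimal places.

maximum a posteriori estimate = 3.512, posterior mean = 4.645

Posterior: Inverse-Gamma(shape = 5.2+4/2 = 7.2, scale = 11.2+35.2/2 = 28.8).
Mode = β/(α+1) = 28.8/8.2 = 3.512.
Mean = β/(α−1) = 28.8/6.2 = 4.645.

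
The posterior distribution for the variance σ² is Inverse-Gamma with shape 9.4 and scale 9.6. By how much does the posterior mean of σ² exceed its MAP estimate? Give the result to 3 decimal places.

0.220

Mode = β/(α+1) = 9.6/10.4 = 0.923.
Mean = β/(α−1) = 9.6/8.4 = 1.143.
Difference = 1.143 − 0.923 = 0.220.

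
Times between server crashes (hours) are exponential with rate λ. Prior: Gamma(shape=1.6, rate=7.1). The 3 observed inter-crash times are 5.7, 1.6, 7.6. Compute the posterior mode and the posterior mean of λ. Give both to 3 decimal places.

Σ times = 14.9. Posterior: Gamma(shape = 1.6+3 = 4.6, rate = 7.1+14.9 = 22.0).
Mode = (α−1)/β = 3.6/22.0 = 0.164.
Mean = α/β = 4.6/22.0 = 0.209.

MAP: 0.164. Posterior mean: 0.209.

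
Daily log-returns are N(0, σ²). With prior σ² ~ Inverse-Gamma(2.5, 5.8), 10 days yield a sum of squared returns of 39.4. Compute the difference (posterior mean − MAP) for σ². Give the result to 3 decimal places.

0.923

Posterior: Inverse-Gamma(shape = 2.5+10/2 = 7.5, scale = 5.8+39.4/2 = 25.5).
Mode = β/(α+1) = 25.5/8.5 = 3.000.
Mean = β/(α−1) = 25.5/6.5 = 3.923.
Difference = 3.923 − 3.000 = 0.923.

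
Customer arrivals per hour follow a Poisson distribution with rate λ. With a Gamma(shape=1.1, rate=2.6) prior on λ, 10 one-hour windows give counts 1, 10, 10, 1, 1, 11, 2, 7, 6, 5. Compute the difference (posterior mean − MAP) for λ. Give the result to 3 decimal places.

0.079

Σ counts = 54. Posterior: Gamma(shape = 1.1+54 = 55.1, rate = 2.6+10 = 12.6).
Mode = (α−1)/β = 54.1/12.6 = 4.294.
Mean = α/β = 55.1/12.6 = 4.373.
Difference = 4.373 − 4.294 = 0.079.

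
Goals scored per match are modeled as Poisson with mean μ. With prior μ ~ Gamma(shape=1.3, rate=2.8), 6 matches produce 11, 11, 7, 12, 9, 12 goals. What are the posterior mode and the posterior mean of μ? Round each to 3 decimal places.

posterior mode = 7.080, posterior mean = 7.193

Σ counts = 62. Posterior: Gamma(shape = 1.3+62 = 63.3, rate = 2.8+6 = 8.8).
Mode = (α−1)/β = 62.3/8.8 = 7.080.
Mean = α/β = 63.3/8.8 = 7.193.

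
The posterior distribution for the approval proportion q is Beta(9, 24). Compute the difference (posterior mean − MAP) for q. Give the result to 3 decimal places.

0.015

Mode = (9−1)/(9+24−2) = 8/31 = 0.258.
Mean = 9/(9+24) = 9/33 = 0.273.
Difference = 0.273 − 0.258 = 0.015.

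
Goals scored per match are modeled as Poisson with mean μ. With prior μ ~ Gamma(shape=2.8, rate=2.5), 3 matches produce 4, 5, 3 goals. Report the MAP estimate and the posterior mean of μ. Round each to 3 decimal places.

Σ counts = 12. Posterior: Gamma(shape = 2.8+12 = 14.8, rate = 2.5+3 = 5.5).
Mode = (α−1)/β = 13.8/5.5 = 2.509.
Mean = α/β = 14.8/5.5 = 2.691.

MAP = 2.509; posterior mean = 2.691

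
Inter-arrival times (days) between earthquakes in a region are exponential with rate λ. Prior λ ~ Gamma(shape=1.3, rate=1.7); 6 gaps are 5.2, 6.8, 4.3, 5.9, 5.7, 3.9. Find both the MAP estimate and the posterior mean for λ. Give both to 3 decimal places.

Σ times = 31.8. Posterior: Gamma(shape = 1.3+6 = 7.3, rate = 1.7+31.8 = 33.5).
Mode = (α−1)/β = 6.3/33.5 = 0.188.
Mean = α/β = 7.3/33.5 = 0.218.

MAP estimate = 0.188, posterior mean = 0.218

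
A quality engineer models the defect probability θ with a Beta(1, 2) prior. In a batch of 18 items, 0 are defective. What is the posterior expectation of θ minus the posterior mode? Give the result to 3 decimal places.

Posterior: Beta(1+0, 2+18) = Beta(1, 20).
Since α = 1 ≤ 1 and β > 1, the Beta density is monotone decreasing on [0,1]; the mode is at 0.
Mean = 1/(1+20) = 0.048.
Difference = 0.048 − 0.000 = 0.048.

0.048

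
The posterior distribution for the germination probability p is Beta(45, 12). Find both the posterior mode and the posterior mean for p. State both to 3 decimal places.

MAP = 0.800, posterior mean = 0.789

Mode = (45−1)/(45+12−2) = 44/55 = 0.800.
Mean = 45/(45+12) = 45/57 = 0.789.
Mode > mean: the posterior has a left tail.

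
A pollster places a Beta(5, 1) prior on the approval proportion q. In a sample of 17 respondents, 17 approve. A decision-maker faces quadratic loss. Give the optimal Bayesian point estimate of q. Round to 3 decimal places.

0.957

Posterior: Beta(5+17, 1+0) = Beta(22, 1).
Since β = 1 ≤ 1 and α > 1, the Beta density is monotone increasing on [0,1]; the mode is at 1.
Mean = 22/(22+1) = 0.957.
Quadratic loss ⇒ the optimal estimator is the posterior mean.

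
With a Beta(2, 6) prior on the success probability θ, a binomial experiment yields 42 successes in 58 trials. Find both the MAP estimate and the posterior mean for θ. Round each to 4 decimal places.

Posterior: Beta(2+42, 6+16) = Beta(44, 22).
Mode = (44−1)/(44+22−2) = 43/64 = 0.6719.
Mean = 44/(44+22) = 44/66 = 0.6667.

θ_MAP = 0.6719, E[θ|data] = 0.6667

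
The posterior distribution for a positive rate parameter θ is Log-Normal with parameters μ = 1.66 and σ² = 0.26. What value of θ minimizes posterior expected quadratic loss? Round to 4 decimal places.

5.9895

Mode = exp(μ − σ²) = exp(1.40) = 4.0552.
Mean = exp(μ + σ²/2) = exp(1.790) = 5.9895.
Quadratic loss ⇒ the optimal estimator is the posterior mean.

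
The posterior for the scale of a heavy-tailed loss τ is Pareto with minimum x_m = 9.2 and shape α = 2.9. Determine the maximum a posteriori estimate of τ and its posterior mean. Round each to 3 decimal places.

τ_MAP = 9.200, E[τ|data] = 14.042

The Pareto density is strictly decreasing on [x_m, ∞), so the mode is x_m = 9.200.
Mean = α·x_m/(α−1) = 2.9·9.2/1.9 = 14.042.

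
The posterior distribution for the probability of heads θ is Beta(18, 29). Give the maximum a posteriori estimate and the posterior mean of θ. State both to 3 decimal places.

Mode = (18−1)/(18+29−2) = 17/45 = 0.378.
Mean = 18/(18+29) = 18/47 = 0.383.

maximum a posteriori estimate = 0.378, posterior mean = 0.383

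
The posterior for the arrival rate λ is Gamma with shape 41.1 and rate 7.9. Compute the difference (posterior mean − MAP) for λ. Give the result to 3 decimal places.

0.127

Mode = (α−1)/β = 40.1/7.9 = 5.076.
Mean = α/β = 41.1/7.9 = 5.203.
Difference = 5.203 − 5.076 = 0.127.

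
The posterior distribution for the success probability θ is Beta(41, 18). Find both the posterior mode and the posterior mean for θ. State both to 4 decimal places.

Mode = (41−1)/(41+18−2) = 40/57 = 0.7018.
Mean = 41/(41+18) = 41/59 = 0.6949.
The posterior is left-skewed, so the mode exceeds the mean.

MAP: 0.7018. Posterior mean: 0.6949.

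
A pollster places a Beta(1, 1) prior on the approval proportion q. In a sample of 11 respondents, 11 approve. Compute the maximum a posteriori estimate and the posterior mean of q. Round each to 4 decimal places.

MAP: 1.0000. Posterior mean: 0.9231.

Posterior: Beta(1+11, 1+0) = Beta(12, 1).
Since β = 1 ≤ 1 and α > 1, the Beta density is monotone increasing on [0,1]; the mode is at 1.
Mean = 12/(12+1) = 0.9231.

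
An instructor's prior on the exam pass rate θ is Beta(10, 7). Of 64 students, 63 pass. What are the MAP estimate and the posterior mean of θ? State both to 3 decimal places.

MAP estimate = 0.911, posterior mean = 0.901

Posterior: Beta(10+63, 7+1) = Beta(73, 8).
Mode = (73−1)/(73+8−2) = 72/79 = 0.911.
Mean = 73/(73+8) = 73/81 = 0.901.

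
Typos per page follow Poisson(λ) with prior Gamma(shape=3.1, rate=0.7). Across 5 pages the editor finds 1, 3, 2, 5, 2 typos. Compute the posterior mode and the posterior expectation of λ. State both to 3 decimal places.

Σ counts = 13. Posterior: Gamma(shape = 3.1+13 = 16.1, rate = 0.7+5 = 5.7).
Mode = (α−1)/β = 15.1/5.7 = 2.649.
Mean = α/β = 16.1/5.7 = 2.825.
Right-skewed posterior ⇒ mode < mean.

MAP = 2.649; posterior mean = 2.825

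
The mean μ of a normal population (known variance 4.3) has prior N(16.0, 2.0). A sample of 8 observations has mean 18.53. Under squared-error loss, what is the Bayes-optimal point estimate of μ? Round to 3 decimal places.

17.994

Posterior for μ is Normal. Precision-weighted mean: (1/2.0·16.0 + 8/4.3·18.53) / (1/2.0 + 8/4.3) = 17.994.
A Normal posterior is symmetric, so mode = mean.
Squared-error loss ⇒ the optimal estimator is the posterior mean.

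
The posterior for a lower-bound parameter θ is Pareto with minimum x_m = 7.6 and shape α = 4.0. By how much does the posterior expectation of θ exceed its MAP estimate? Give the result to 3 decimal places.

2.533

The Pareto density is strictly decreasing on [x_m, ∞), so the mode is x_m = 7.600.
Mean = α·x_m/(α−1) = 4.0·7.6/3.0 = 10.133.
Difference = 10.133 − 7.600 = 2.533.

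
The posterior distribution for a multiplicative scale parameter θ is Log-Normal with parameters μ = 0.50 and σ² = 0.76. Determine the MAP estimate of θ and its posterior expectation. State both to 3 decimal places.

Mode = exp(μ − σ²) = exp(-0.26) = 0.771.
Mean = exp(μ + σ²/2) = exp(0.880) = 2.411.

MAP = 0.771; posterior mean = 2.411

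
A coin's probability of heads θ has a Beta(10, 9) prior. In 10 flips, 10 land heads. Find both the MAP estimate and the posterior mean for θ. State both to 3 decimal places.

MAP estimate = 0.704, posterior mean = 0.690

Posterior: Beta(10+10, 9+0) = Beta(20, 9).
Mode = (20−1)/(20+9−2) = 19/27 = 0.704.
Mean = 20/(20+9) = 20/29 = 0.690.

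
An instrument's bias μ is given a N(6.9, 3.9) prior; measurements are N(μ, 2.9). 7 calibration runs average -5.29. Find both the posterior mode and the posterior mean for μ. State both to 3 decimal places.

Posterior for μ is Normal. Precision-weighted mean: (1/3.9·6.9 + 7/2.9·-5.29) / (1/3.9 + 7/2.9) = -4.119.
A Normal posterior is symmetric, so mode = mean.

posterior mode = -4.119, posterior mean = -4.119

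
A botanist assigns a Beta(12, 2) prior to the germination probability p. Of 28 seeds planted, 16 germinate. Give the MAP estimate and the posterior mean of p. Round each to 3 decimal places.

Posterior: Beta(12+16, 2+12) = Beta(28, 14).
Mode = (28−1)/(28+14−2) = 27/40 = 0.675.
Mean = 28/(28+14) = 28/42 = 0.667.

MAP = 0.675; posterior mean = 0.667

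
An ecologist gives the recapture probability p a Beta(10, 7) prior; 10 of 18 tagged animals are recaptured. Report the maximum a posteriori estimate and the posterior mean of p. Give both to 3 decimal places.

Posterior: Beta(10+10, 7+8) = Beta(20, 15).
Mode = (20−1)/(20+15−2) = 19/33 = 0.576.
Mean = 20/(20+15) = 20/35 = 0.571.
Mode > mean: the posterior has a left tail.

maximum a posteriori estimate = 0.576, posterior mean = 0.571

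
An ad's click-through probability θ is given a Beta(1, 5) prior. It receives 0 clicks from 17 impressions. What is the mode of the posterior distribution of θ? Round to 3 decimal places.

0.000

Posterior: Beta(1+0, 5+17) = Beta(1, 22).
Since α = 1 ≤ 1 and β > 1, the Beta density is monotone decreasing on [0,1]; the mode is at 0.
Mean = 1/(1+22) = 0.043.
This is the posterior mode — the MAP estimate.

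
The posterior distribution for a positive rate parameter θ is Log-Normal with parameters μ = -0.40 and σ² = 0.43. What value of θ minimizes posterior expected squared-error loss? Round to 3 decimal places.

0.831

Mode = exp(μ − σ²) = exp(-0.83) = 0.436.
Mean = exp(μ + σ²/2) = exp(-0.185) = 0.831.
Squared-error loss ⇒ the optimal estimator is the posterior mean.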